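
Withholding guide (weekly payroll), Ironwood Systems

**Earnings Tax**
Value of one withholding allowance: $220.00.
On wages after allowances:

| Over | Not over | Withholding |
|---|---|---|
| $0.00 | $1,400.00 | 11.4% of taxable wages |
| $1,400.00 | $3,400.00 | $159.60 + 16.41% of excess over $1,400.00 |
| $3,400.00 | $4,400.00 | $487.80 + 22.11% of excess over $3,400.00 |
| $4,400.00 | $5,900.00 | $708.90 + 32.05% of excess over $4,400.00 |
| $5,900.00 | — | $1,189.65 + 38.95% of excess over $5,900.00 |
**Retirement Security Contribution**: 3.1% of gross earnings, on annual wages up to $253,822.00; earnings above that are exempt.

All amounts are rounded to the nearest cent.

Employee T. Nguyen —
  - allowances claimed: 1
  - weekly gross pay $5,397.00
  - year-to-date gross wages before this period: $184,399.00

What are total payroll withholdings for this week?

$1,125.24

Earnings Tax: taxable = $5,397.00 − 1×$220.00 = $5,177.00
  $708.90 + 32.05% × ($5,177.00 − $4,400.00) = $708.90 + 32.05% × $777.00 = $957.93
Retirement Security Contribution: 3.1% × $5,397.00 = $167.31
Total: $957.93 + $167.31 = $1,125.24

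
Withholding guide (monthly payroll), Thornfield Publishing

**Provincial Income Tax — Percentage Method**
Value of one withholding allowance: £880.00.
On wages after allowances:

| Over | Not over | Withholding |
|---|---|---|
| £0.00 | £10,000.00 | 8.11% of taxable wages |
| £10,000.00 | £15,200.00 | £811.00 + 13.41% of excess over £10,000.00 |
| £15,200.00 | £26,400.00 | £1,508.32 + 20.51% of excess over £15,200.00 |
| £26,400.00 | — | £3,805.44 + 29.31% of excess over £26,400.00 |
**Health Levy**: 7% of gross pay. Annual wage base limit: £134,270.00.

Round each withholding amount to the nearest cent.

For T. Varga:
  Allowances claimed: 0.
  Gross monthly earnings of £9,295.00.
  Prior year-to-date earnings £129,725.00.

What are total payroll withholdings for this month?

£1,071.97

Provincial Income Tax: taxable = £9,295.00
  8.11% × £9,295.00 = £753.82
Health Levy: cap £134,270.00 − YTD £129,725.00 = £4,545.00 subject; 7% × £4,545.00 = £318.15
Total: £753.82 + £318.15 = £1,071.97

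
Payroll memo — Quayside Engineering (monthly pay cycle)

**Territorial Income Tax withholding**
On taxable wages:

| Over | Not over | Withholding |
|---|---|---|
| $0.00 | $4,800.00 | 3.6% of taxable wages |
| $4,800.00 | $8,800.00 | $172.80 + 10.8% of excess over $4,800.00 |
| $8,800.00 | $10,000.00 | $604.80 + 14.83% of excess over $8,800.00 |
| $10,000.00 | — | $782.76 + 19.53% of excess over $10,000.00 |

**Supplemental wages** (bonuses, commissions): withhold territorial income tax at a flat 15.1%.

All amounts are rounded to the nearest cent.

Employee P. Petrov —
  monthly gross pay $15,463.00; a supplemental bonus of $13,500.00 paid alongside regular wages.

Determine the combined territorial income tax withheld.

$3,888.18

Territorial Income Tax: taxable = $15,463.00
  $782.76 + 19.53% × ($15,463.00 − $10,000.00) = $782.76 + 19.53% × $5,463.00 = $1,849.68
Supplemental (15.1% flat on bonus): 15.1% × $13,500.00 = $2,038.50
Total territorial income tax: $1,849.68 + $2,038.50 = $3,888.18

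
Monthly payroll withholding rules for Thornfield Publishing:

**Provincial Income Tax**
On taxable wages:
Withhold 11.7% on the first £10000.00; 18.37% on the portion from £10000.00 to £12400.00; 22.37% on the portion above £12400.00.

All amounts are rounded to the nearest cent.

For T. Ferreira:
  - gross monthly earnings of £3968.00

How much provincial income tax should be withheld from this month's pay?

£464.26

Provincial Income Tax: taxable = £3968.00
  11.7% × £3968.00 = £464.26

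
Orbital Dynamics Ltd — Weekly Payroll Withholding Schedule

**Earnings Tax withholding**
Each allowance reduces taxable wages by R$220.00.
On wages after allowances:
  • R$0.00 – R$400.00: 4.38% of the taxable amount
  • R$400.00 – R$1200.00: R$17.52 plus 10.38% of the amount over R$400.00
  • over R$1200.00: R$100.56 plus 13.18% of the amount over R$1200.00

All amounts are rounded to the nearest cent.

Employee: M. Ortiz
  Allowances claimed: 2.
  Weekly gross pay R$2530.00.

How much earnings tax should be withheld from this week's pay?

Earnings Tax: taxable = R$2530.00 − 2×R$220.00 = R$2090.00
  R$100.56 + 13.18% × (R$2090.00 − R$1200.00) = R$100.56 + 13.18% × R$890.00 = R$217.86

R$217.86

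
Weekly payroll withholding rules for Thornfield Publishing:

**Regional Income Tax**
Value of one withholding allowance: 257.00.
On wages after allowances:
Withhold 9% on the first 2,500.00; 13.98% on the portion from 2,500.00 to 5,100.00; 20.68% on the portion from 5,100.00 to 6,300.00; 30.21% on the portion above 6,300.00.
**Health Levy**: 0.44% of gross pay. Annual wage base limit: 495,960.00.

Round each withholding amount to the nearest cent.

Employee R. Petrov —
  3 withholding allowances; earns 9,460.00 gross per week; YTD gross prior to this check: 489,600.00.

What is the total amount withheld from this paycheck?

Regional Income Tax: taxable = 9,460.00 − 3×257.00 = 8,689.00
  836.64 + 30.21% × (8,689.00 − 6,300.00) = 836.64 + 30.21% × 2,389.00 = 1,558.36
Health Levy: cap 495,960.00 − YTD 489,600.00 = 6,360.00 subject; 0.44% × 6,360.00 = 27.98
Total: 1,558.36 + 27.98 = 1,586.34

1,586.34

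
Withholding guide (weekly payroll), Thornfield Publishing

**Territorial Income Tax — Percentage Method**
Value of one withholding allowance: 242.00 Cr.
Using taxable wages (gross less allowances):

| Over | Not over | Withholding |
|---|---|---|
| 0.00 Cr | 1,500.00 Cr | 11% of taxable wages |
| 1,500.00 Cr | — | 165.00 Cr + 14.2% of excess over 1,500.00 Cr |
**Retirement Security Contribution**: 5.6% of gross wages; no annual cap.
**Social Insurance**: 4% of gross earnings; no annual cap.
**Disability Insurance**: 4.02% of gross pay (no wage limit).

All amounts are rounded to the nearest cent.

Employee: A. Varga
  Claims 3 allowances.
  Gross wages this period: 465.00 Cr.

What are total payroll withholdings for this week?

63.33 Cr

Territorial Income Tax: taxable = 465.00 Cr − 3×242.00 Cr = -261.00 Cr
  Taxable ≤ 0 → 0.00 Cr
Retirement Security Contribution: 5.6% × 465.00 Cr = 26.04 Cr
Social Insurance: 4% × 465.00 Cr = 18.60 Cr
Disability Insurance: 4.02% × 465.00 Cr = 18.69 Cr
Total: 0.00 Cr + 26.04 Cr + 18.60 Cr + 18.69 Cr = 63.33 Cr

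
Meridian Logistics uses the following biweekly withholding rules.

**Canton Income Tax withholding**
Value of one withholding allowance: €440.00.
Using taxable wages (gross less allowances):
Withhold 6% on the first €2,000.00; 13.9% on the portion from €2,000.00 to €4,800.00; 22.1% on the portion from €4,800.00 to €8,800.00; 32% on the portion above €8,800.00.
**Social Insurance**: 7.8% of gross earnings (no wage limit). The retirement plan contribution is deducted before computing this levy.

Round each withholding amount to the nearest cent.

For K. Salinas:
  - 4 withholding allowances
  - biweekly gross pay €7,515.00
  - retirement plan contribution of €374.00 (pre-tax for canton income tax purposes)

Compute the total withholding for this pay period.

Canton Income Tax: taxable = €7,515.00 − €374.00 − 4×€440.00 = €5,381.00
  €509.20 + 22.1% × (€5,381.00 − €4,800.00) = €509.20 + 22.1% × €581.00 = €637.60
Social Insurance: 7.8% × €7,141.00 = €557.00
Total: €637.60 + €557.00 = €1,194.60

€1,194.60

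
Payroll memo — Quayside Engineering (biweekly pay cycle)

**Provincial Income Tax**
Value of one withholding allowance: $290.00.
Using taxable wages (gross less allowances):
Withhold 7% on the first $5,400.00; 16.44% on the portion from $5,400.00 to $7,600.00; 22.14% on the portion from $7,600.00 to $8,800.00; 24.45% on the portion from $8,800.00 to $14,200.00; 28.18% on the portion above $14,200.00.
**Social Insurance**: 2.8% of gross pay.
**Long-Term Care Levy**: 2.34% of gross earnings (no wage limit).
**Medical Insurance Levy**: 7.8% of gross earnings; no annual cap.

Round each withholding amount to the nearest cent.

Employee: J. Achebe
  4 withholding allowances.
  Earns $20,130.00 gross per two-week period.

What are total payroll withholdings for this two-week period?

$6,274.67

Provincial Income Tax: taxable = $20,130.00 − 4×$290.00 = $18,970.00
  $2,325.66 + 28.18% × ($18,970.00 − $14,200.00) = $2,325.66 + 28.18% × $4,770.00 = $3,669.85
Social Insurance: 2.8% × $20,130.00 = $563.64
Long-Term Care Levy: 2.34% × $20,130.00 = $471.04
Medical Insurance Levy: 7.8% × $20,130.00 = $1,570.14
Total: $3,669.85 + $563.64 + $471.04 + $1,570.14 = $6,274.67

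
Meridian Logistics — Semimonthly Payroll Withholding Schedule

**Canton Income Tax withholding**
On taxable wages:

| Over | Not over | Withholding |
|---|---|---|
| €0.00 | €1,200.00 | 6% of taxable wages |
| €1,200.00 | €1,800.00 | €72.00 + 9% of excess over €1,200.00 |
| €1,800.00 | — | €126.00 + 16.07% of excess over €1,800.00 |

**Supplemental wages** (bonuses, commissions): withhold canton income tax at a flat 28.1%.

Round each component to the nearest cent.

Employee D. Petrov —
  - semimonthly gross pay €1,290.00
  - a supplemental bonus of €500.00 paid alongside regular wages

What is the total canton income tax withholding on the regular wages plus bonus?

€220.60

Canton Income Tax: taxable = €1,290.00
  €72.00 + 9% × (€1,290.00 − €1,200.00) = €72.00 + 9% × €90.00 = €80.10
Supplemental (28.1% flat on bonus): 28.1% × €500.00 = €140.50
Total canton income tax: €80.10 + €140.50 = €220.60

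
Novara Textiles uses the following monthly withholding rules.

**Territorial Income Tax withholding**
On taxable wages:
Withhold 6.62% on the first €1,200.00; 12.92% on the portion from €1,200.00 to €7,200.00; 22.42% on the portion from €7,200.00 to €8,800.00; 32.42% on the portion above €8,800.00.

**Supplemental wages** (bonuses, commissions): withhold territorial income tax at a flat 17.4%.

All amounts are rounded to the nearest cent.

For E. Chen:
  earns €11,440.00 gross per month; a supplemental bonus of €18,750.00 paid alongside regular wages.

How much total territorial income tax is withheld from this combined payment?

€5,331.75

Territorial Income Tax: taxable = €11,440.00
  €1,213.36 + 32.42% × (€11,440.00 − €8,800.00) = €1,213.36 + 32.42% × €2,640.00 = €2,069.25
Supplemental (17.4% flat on bonus): 17.4% × €18,750.00 = €3,262.50
Total territorial income tax: €2,069.25 + €3,262.50 = €5,331.75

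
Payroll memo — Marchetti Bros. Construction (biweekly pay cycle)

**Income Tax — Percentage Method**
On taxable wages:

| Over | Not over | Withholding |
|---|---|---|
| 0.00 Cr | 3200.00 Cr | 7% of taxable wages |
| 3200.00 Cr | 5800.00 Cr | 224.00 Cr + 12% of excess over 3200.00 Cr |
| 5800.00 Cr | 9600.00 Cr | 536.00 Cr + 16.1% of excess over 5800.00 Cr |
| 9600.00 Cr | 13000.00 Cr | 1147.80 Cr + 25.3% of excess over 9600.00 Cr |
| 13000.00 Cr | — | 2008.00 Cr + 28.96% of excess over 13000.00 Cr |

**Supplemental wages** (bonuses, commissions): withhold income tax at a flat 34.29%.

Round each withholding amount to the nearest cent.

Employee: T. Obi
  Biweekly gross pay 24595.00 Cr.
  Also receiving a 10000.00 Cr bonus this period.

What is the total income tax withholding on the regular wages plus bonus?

Income Tax: taxable = 24595.00 Cr
  2008.00 Cr + 28.96% × (24595.00 Cr − 13000.00 Cr) = 2008.00 Cr + 28.96% × 11595.00 Cr = 5365.91 Cr
Supplemental (34.29% flat on bonus): 34.29% × 10000.00 Cr = 3429.00 Cr
Total income tax: 5365.91 Cr + 3429.00 Cr = 8794.91 Cr

8794.91 Cr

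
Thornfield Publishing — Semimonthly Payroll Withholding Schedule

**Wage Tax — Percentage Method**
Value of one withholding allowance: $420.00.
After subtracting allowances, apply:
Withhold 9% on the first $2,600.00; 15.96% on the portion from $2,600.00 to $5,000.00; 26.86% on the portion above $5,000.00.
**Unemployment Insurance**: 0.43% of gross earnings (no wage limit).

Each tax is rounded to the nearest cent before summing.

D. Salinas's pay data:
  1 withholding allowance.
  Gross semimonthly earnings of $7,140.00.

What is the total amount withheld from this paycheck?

$1,109.73

Wage Tax: taxable = $7,140.00 − 1×$420.00 = $6,720.00
  $617.04 + 26.86% × ($6,720.00 − $5,000.00) = $617.04 + 26.86% × $1,720.00 = $1,079.03
Unemployment Insurance: 0.43% × $7,140.00 = $30.70
Total: $1,079.03 + $30.70 = $1,109.73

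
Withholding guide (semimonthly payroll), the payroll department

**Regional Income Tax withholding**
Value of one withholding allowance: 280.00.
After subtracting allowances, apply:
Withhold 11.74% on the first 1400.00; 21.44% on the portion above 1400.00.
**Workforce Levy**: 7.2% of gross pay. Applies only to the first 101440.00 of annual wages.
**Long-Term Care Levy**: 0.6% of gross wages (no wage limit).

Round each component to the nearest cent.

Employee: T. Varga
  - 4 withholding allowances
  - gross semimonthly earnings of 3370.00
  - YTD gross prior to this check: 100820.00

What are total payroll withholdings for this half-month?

Regional Income Tax: taxable = 3370.00 − 4×280.00 = 2250.00
  164.36 + 21.44% × (2250.00 − 1400.00) = 164.36 + 21.44% × 850.00 = 346.60
Workforce Levy: cap 101440.00 − YTD 100820.00 = 620.00 subject; 7.2% × 620.00 = 44.64
Long-Term Care Levy: 0.6% × 3370.00 = 20.22
Total: 346.60 + 44.64 + 20.22 = 411.46

411.46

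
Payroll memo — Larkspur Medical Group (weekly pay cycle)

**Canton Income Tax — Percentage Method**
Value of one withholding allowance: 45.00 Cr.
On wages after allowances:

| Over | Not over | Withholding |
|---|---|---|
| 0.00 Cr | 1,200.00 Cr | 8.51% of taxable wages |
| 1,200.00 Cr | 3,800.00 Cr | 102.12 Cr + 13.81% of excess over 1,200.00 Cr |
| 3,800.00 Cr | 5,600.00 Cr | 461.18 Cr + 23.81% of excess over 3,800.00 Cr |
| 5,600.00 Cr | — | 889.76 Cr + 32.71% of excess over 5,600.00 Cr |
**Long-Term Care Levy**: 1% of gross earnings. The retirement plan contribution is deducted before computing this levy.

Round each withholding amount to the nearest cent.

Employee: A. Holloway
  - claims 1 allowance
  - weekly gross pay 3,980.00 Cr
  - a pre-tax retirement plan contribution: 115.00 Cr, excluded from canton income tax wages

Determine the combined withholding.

Canton Income Tax: taxable = 3,980.00 Cr − 115.00 Cr − 1×45.00 Cr = 3,820.00 Cr
  461.18 Cr + 23.81% × (3,820.00 Cr − 3,800.00 Cr) = 461.18 Cr + 23.81% × 20.00 Cr = 465.94 Cr
Long-Term Care Levy: 1% × 3,865.00 Cr = 38.65 Cr
Total: 465.94 Cr + 38.65 Cr = 504.59 Cr

504.59 Cr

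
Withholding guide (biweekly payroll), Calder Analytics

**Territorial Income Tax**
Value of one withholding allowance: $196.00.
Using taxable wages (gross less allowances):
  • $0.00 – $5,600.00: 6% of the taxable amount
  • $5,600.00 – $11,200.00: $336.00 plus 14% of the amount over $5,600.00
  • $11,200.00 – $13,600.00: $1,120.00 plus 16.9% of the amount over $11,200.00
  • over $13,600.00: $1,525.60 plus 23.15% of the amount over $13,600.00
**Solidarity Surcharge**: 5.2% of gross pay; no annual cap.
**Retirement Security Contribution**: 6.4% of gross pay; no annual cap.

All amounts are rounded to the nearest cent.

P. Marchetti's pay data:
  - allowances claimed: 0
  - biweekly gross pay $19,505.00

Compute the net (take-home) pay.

$14,349.81

Territorial Income Tax: taxable = $19,505.00
  $1,525.60 + 23.15% × ($19,505.00 − $13,600.00) = $1,525.60 + 23.15% × $5,905.00 = $2,892.61
Solidarity Surcharge: 5.2% × $19,505.00 = $1,014.26
Retirement Security Contribution: 6.4% × $19,505.00 = $1,248.32
Total withheld: $2,892.61 + $1,014.26 + $1,248.32 = $5,155.19
Net pay: $19,505.00 − $5,155.19 = $14,349.81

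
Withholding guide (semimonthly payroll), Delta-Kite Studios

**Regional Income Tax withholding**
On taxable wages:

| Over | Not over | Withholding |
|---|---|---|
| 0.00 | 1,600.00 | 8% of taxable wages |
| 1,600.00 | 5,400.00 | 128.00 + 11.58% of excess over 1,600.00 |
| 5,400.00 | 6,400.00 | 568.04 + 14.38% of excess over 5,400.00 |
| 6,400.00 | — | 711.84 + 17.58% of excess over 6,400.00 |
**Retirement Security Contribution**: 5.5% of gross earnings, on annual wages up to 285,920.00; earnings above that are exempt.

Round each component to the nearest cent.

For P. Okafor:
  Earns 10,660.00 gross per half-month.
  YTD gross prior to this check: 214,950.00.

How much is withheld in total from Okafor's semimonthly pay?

2,047.05

Regional Income Tax: taxable = 10,660.00
  711.84 + 17.58% × (10,660.00 − 6,400.00) = 711.84 + 17.58% × 4,260.00 = 1,460.75
Retirement Security Contribution: 5.5% × 10,660.00 = 586.30
Total: 1,460.75 + 586.30 = 2,047.05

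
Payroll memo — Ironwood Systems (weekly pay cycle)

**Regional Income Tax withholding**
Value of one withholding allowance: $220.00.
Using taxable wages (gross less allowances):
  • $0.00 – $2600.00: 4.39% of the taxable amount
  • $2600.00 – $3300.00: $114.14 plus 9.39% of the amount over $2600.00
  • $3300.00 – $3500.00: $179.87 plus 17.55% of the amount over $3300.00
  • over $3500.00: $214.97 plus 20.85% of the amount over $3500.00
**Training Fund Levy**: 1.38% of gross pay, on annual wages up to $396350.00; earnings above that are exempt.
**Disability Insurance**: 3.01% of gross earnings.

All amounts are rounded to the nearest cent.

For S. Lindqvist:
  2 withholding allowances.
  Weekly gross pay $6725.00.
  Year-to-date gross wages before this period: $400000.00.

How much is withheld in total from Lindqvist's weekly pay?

$998.06

Regional Income Tax: taxable = $6725.00 − 2×$220.00 = $6285.00
  $214.97 + 20.85% × ($6285.00 − $3500.00) = $214.97 + 20.85% × $2785.00 = $795.64
Training Fund Levy: YTD $400000.00 ≥ cap $396350.00 → $0.00
Disability Insurance: 3.01% × $6725.00 = $202.42
Total: $795.64 + $0.00 + $202.42 = $998.06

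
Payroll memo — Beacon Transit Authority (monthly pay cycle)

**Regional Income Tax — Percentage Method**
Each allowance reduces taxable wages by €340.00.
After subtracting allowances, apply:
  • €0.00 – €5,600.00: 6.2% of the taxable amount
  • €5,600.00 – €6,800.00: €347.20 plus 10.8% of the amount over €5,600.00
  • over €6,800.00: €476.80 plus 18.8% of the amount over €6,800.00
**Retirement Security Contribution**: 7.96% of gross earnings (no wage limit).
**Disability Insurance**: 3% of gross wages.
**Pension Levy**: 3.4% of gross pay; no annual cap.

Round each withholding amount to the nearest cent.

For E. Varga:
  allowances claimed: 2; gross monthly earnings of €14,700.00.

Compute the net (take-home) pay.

€10,754.92

Regional Income Tax: taxable = €14,700.00 − 2×€340.00 = €14,020.00
  €476.80 + 18.8% × (€14,020.00 − €6,800.00) = €476.80 + 18.8% × €7,220.00 = €1,834.16
Retirement Security Contribution: 7.96% × €14,700.00 = €1,170.12
Disability Insurance: 3% × €14,700.00 = €441.00
Pension Levy: 3.4% × €14,700.00 = €499.80
Total withheld: €1,834.16 + €1,170.12 + €441.00 + €499.80 = €3,945.08
Net pay: €14,700.00 − €3,945.08 = €10,754.92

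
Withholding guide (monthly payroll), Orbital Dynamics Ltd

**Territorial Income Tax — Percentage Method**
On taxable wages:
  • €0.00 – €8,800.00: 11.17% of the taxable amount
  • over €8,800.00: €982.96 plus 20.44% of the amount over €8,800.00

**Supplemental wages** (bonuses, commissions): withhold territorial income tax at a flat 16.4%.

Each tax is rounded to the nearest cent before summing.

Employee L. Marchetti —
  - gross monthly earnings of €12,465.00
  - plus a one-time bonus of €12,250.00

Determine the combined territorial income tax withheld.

€3,741.09

Territorial Income Tax: taxable = €12,465.00
  €982.96 + 20.44% × (€12,465.00 − €8,800.00) = €982.96 + 20.44% × €3,665.00 = €1,732.09
Supplemental (16.4% flat on bonus): 16.4% × €12,250.00 = €2,009.00
Total territorial income tax: €1,732.09 + €2,009.00 = €3,741.09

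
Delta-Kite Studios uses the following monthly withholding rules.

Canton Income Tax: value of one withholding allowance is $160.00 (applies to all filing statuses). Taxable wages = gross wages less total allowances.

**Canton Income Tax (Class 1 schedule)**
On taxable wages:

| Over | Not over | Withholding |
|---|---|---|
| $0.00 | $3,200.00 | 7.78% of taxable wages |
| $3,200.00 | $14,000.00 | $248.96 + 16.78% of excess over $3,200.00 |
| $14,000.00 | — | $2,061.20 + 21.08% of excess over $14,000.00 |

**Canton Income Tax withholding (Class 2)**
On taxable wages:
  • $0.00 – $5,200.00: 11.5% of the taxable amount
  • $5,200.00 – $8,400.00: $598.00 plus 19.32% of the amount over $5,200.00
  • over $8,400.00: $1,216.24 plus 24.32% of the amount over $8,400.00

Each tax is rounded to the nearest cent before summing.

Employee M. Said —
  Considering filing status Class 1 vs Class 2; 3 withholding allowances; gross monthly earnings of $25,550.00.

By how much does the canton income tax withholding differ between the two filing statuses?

Canton Income Tax (Class 1): taxable = $25,550.00 − 3×$160.00 = $25,070.00
  $2,061.20 + 21.08% × ($25,070.00 − $14,000.00) = $2,061.20 + 21.08% × $11,070.00 = $4,394.76
Canton Income Tax (Class 2): taxable = $25,550.00 − 3×$160.00 = $25,070.00
  $1,216.24 + 24.32% × ($25,070.00 − $8,400.00) = $1,216.24 + 24.32% × $16,670.00 = $5,270.38
Difference: |$4,394.76 − $5,270.38| = $875.62 (higher under Class 2)

$875.62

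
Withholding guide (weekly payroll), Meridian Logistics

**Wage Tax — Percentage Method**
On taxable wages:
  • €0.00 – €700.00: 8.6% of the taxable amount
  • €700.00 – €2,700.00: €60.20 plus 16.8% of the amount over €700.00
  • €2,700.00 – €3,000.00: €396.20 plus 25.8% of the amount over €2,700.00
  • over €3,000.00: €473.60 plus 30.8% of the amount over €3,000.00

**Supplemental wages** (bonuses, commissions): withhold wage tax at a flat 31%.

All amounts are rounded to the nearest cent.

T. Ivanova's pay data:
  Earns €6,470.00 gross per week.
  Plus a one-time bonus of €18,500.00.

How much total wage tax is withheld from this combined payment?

Wage Tax: taxable = €6,470.00
  €473.60 + 30.8% × (€6,470.00 − €3,000.00) = €473.60 + 30.8% × €3,470.00 = €1,542.36
Supplemental (31% flat on bonus): 31% × €18,500.00 = €5,735.00
Total wage tax: €1,542.36 + €5,735.00 = €7,277.36

€7,277.36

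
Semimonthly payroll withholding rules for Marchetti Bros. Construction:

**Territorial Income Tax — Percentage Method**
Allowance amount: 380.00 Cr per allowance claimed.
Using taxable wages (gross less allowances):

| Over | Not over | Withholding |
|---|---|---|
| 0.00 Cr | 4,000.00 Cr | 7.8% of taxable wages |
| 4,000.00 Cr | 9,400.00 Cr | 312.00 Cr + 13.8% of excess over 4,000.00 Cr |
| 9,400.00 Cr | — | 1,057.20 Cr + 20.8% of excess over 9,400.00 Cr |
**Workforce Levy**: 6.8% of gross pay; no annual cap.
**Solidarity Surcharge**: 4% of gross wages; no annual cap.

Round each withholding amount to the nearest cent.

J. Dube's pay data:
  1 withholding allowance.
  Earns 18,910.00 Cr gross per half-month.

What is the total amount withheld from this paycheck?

4,998.52 Cr

Territorial Income Tax: taxable = 18,910.00 Cr − 1×380.00 Cr = 18,530.00 Cr
  1,057.20 Cr + 20.8% × (18,530.00 Cr − 9,400.00 Cr) = 1,057.20 Cr + 20.8% × 9,130.00 Cr = 2,956.24 Cr
Workforce Levy: 6.8% × 18,910.00 Cr = 1,285.88 Cr
Solidarity Surcharge: 4% × 18,910.00 Cr = 756.40 Cr
Total: 2,956.24 Cr + 1,285.88 Cr + 756.40 Cr = 4,998.52 Cr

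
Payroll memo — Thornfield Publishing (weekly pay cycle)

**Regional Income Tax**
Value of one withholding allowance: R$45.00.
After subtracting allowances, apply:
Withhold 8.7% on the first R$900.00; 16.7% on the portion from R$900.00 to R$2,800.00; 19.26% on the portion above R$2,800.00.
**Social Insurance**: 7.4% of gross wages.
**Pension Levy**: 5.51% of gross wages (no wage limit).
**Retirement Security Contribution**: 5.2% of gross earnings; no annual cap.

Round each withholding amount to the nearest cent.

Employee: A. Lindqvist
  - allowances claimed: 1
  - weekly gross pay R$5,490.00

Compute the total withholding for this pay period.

R$1,899.27

Regional Income Tax: taxable = R$5,490.00 − 1×R$45.00 = R$5,445.00
  R$395.60 + 19.26% × (R$5,445.00 − R$2,800.00) = R$395.60 + 19.26% × R$2,645.00 = R$905.03
Social Insurance: 7.4% × R$5,490.00 = R$406.26
Pension Levy: 5.51% × R$5,490.00 = R$302.50
Retirement Security Contribution: 5.2% × R$5,490.00 = R$285.48
Total: R$905.03 + R$406.26 + R$302.50 + R$285.48 = R$1,899.27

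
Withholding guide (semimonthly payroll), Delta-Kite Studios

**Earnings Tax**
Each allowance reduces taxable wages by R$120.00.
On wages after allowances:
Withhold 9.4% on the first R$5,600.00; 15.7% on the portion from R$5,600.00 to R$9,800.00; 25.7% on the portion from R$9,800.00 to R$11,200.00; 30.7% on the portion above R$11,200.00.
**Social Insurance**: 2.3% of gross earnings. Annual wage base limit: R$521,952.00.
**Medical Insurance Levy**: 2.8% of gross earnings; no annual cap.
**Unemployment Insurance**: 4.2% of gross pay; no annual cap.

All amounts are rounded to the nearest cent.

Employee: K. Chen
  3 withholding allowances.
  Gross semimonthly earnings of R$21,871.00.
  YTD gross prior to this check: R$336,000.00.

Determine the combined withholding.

R$6,745.08

Earnings Tax: taxable = R$21,871.00 − 3×R$120.00 = R$21,511.00
  R$1,545.60 + 30.7% × (R$21,511.00 − R$11,200.00) = R$1,545.60 + 30.7% × R$10,311.00 = R$4,711.08
Social Insurance: 2.3% × R$21,871.00 = R$503.03
Medical Insurance Levy: 2.8% × R$21,871.00 = R$612.39
Unemployment Insurance: 4.2% × R$21,871.00 = R$918.58
Total: R$4,711.08 + R$503.03 + R$612.39 + R$918.58 = R$6,745.08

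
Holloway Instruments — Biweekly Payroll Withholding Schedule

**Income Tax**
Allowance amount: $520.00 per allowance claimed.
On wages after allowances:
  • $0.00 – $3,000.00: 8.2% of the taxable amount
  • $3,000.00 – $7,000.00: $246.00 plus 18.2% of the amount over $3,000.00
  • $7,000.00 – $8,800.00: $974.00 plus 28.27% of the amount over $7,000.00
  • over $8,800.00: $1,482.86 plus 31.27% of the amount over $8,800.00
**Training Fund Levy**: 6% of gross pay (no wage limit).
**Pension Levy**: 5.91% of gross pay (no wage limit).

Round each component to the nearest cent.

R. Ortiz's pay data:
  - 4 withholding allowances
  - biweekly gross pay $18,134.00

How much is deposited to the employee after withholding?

Income Tax: taxable = $18,134.00 − 4×$520.00 = $16,054.00
  $1,482.86 + 31.27% × ($16,054.00 − $8,800.00) = $1,482.86 + 31.27% × $7,254.00 = $3,751.19
Training Fund Levy: 6% × $18,134.00 = $1,088.04
Pension Levy: 5.91% × $18,134.00 = $1,071.72
Total withheld: $3,751.19 + $1,088.04 + $1,071.72 = $5,910.95
Net pay: $18,134.00 − $5,910.95 = $12,223.05

$12,223.05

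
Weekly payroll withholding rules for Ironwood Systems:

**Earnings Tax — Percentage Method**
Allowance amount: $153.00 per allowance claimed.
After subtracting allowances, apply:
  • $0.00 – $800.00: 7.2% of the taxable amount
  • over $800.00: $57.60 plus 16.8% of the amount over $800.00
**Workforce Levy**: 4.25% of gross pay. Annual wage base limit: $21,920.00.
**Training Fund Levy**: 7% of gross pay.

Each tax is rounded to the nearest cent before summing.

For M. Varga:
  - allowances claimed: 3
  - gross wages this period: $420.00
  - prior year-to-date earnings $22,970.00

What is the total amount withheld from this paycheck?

$29.40

Earnings Tax: taxable = $420.00 − 3×$153.00 = $-39.00
  Taxable ≤ 0 → $0.00
Workforce Levy: YTD $22,970.00 ≥ cap $21,920.00 → $0.00
Training Fund Levy: 7% × $420.00 = $29.40
Total: $0.00 + $0.00 + $29.40 = $29.40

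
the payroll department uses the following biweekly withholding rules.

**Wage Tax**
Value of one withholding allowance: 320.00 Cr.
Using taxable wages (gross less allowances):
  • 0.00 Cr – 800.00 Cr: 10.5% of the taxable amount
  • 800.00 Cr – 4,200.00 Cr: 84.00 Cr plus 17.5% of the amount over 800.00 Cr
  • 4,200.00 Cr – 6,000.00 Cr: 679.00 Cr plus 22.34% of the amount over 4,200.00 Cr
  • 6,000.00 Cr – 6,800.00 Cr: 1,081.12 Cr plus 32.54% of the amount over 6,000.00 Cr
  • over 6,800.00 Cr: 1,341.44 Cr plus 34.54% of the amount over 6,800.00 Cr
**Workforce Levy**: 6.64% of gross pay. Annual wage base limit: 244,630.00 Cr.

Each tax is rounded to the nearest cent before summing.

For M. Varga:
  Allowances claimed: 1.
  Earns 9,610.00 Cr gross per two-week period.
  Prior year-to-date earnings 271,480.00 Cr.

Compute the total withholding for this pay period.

2,201.49 Cr

Wage Tax: taxable = 9,610.00 Cr − 1×320.00 Cr = 9,290.00 Cr
  1,341.44 Cr + 34.54% × (9,290.00 Cr − 6,800.00 Cr) = 1,341.44 Cr + 34.54% × 2,490.00 Cr = 2,201.49 Cr
Workforce Levy: YTD 271,480.00 Cr ≥ cap 244,630.00 Cr → 0.00 Cr
Total: 2,201.49 Cr + 0.00 Cr = 2,201.49 Cr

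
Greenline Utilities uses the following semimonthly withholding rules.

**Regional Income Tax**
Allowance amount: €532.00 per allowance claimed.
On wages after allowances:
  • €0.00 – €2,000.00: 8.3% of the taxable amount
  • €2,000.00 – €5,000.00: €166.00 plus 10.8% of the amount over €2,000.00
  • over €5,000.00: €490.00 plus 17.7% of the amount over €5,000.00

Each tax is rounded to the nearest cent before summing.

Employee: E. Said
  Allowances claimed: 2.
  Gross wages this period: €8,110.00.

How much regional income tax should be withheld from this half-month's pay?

Regional Income Tax: taxable = €8,110.00 − 2×€532.00 = €7,046.00
  €490.00 + 17.7% × (€7,046.00 − €5,000.00) = €490.00 + 17.7% × €2,046.00 = €852.14

€852.14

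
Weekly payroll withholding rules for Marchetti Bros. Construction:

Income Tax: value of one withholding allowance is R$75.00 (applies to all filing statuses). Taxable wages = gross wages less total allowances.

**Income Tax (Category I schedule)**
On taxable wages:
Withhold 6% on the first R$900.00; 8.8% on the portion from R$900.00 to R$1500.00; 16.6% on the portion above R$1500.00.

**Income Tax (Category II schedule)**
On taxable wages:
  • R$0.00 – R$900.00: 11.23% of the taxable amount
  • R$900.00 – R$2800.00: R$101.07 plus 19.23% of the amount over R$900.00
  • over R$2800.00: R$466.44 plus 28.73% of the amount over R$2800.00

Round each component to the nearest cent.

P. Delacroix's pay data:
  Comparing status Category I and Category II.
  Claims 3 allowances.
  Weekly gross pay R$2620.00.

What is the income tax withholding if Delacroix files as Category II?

R$388.56

Income Tax (Category II): taxable = R$2620.00 − 3×R$75.00 = R$2395.00
  R$101.07 + 19.23% × (R$2395.00 − R$900.00) = R$101.07 + 19.23% × R$1495.00 = R$388.56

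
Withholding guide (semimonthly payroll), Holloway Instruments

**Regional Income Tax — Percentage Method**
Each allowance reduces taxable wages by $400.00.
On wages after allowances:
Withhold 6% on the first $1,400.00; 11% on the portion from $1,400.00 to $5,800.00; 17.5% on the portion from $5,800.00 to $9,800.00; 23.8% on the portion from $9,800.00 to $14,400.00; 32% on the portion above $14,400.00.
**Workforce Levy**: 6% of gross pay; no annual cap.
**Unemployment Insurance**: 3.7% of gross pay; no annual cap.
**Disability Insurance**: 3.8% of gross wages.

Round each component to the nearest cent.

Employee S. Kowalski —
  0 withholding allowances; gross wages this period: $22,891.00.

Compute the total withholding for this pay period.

$8,170.21

Regional Income Tax: taxable = $22,891.00
  $2,362.80 + 32% × ($22,891.00 − $14,400.00) = $2,362.80 + 32% × $8,491.00 = $5,079.92
Workforce Levy: 6% × $22,891.00 = $1,373.46
Unemployment Insurance: 3.7% × $22,891.00 = $846.97
Disability Insurance: 3.8% × $22,891.00 = $869.86
Total: $5,079.92 + $1,373.46 + $846.97 + $869.86 = $8,170.21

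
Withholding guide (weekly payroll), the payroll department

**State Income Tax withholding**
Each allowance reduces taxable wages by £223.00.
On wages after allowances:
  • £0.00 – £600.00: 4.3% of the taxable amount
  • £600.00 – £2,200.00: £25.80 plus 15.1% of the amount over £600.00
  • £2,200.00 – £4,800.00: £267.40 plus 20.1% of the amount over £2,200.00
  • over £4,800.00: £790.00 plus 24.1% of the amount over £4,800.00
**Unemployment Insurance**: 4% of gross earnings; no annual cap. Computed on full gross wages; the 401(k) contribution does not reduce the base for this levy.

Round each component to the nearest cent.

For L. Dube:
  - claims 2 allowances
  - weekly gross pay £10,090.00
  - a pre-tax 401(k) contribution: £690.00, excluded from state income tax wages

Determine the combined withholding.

£2,194.71

State Income Tax: taxable = £10,090.00 − £690.00 − 2×£223.00 = £8,954.00
  £790.00 + 24.1% × (£8,954.00 − £4,800.00) = £790.00 + 24.1% × £4,154.00 = £1,791.11
Unemployment Insurance: 4% × £10,090.00 = £403.60
Total: £1,791.11 + £403.60 = £2,194.71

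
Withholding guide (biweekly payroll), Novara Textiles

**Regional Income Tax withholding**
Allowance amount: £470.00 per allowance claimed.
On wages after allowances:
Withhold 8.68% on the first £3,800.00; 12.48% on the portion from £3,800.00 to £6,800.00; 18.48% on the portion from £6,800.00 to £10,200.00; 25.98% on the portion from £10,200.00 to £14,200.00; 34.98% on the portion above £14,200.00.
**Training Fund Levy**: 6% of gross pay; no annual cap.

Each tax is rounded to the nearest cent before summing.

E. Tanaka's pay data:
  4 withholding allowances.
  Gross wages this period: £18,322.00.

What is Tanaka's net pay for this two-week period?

£14,066.67

Regional Income Tax: taxable = £18,322.00 − 4×£470.00 = £16,442.00
  £2,371.76 + 34.98% × (£16,442.00 − £14,200.00) = £2,371.76 + 34.98% × £2,242.00 = £3,156.01
Training Fund Levy: 6% × £18,322.00 = £1,099.32
Total withheld: £3,156.01 + £1,099.32 = £4,255.33
Net pay: £18,322.00 − £4,255.33 = £14,066.67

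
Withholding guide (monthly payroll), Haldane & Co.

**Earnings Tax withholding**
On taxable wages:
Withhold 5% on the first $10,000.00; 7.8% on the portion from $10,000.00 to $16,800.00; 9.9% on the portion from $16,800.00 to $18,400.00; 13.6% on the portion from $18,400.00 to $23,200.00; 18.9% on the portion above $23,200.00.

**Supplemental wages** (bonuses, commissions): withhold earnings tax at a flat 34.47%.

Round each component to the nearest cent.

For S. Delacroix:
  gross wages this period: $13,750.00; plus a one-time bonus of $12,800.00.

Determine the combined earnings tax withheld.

Earnings Tax: taxable = $13,750.00
  $500.00 + 7.8% × ($13,750.00 − $10,000.00) = $500.00 + 7.8% × $3,750.00 = $792.50
Supplemental (34.47% flat on bonus): 34.47% × $12,800.00 = $4,412.16
Total earnings tax: $792.50 + $4,412.16 = $5,204.66

$5,204.66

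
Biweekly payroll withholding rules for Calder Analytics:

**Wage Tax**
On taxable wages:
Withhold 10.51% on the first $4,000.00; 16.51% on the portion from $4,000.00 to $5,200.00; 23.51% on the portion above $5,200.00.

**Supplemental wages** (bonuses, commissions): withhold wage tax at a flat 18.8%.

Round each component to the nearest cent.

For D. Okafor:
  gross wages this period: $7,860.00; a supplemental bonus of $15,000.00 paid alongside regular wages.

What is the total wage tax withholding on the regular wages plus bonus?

Wage Tax: taxable = $7,860.00
  $618.52 + 23.51% × ($7,860.00 − $5,200.00) = $618.52 + 23.51% × $2,660.00 = $1,243.89
Supplemental (18.8% flat on bonus): 18.8% × $15,000.00 = $2,820.00
Total wage tax: $1,243.89 + $2,820.00 = $4,063.89

$4,063.89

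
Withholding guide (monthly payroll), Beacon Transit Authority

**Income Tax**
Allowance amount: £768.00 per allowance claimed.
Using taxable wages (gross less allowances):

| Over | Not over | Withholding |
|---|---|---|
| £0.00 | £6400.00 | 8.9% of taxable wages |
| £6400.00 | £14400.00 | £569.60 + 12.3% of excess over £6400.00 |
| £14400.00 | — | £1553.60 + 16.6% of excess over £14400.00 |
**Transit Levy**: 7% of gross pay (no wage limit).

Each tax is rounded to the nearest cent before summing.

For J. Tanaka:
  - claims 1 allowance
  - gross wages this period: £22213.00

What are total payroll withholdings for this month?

Income Tax: taxable = £22213.00 − 1×£768.00 = £21445.00
  £1553.60 + 16.6% × (£21445.00 − £14400.00) = £1553.60 + 16.6% × £7045.00 = £2723.07
Transit Levy: 7% × £22213.00 = £1554.91
Total: £2723.07 + £1554.91 = £4277.98

£4277.98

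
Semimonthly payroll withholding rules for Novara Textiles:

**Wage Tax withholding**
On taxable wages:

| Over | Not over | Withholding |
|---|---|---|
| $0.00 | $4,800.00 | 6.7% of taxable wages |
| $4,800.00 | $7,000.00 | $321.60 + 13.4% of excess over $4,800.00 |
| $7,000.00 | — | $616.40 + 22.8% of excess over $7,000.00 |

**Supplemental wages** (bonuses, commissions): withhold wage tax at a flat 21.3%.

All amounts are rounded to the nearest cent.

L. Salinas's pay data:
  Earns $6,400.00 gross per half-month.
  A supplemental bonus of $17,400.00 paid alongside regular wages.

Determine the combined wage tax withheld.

Wage Tax: taxable = $6,400.00
  $321.60 + 13.4% × ($6,400.00 − $4,800.00) = $321.60 + 13.4% × $1,600.00 = $536.00
Supplemental (21.3% flat on bonus): 21.3% × $17,400.00 = $3,706.20
Total wage tax: $536.00 + $3,706.20 = $4,242.20

$4,242.20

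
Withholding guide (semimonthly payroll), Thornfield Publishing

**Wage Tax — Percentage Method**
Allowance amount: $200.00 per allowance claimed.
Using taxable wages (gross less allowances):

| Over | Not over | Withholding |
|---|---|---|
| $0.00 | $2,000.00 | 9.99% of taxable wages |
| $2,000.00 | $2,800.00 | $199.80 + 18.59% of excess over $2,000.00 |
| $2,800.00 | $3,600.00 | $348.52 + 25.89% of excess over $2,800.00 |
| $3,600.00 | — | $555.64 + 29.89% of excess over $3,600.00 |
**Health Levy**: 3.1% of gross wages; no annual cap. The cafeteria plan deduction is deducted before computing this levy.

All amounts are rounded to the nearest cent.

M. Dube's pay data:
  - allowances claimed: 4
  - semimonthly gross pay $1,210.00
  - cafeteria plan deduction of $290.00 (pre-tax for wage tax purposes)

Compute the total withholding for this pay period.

Wage Tax: taxable = $1,210.00 − $290.00 − 4×$200.00 = $120.00
  9.99% × $120.00 = $11.99
Health Levy: 3.1% × $920.00 = $28.52
Total: $11.99 + $28.52 = $40.51

$40.51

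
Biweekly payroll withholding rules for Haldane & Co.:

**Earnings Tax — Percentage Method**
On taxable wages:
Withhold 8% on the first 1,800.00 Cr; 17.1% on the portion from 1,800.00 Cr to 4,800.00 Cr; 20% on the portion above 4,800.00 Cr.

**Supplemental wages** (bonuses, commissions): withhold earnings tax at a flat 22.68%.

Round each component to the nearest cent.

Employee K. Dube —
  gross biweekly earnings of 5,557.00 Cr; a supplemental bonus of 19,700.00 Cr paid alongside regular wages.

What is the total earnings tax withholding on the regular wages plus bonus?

5,276.36 Cr

Earnings Tax: taxable = 5,557.00 Cr
  657.00 Cr + 20% × (5,557.00 Cr − 4,800.00 Cr) = 657.00 Cr + 20% × 757.00 Cr = 808.40 Cr
Supplemental (22.68% flat on bonus): 22.68% × 19,700.00 Cr = 4,467.96 Cr
Total earnings tax: 808.40 Cr + 4,467.96 Cr = 5,276.36 Cr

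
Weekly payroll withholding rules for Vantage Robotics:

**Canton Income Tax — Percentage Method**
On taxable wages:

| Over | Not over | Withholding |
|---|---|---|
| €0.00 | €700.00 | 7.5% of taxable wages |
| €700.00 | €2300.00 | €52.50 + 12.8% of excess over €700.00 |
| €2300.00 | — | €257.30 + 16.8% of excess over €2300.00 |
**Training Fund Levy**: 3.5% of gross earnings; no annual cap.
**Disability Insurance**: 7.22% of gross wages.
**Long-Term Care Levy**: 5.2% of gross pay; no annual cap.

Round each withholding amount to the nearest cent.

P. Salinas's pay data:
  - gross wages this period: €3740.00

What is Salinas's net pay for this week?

€2645.37

Canton Income Tax: taxable = €3740.00
  €257.30 + 16.8% × (€3740.00 − €2300.00) = €257.30 + 16.8% × €1440.00 = €499.22
Training Fund Levy: 3.5% × €3740.00 = €130.90
Disability Insurance: 7.22% × €3740.00 = €270.03
Long-Term Care Levy: 5.2% × €3740.00 = €194.48
Total withheld: €499.22 + €130.90 + €270.03 + €194.48 = €1094.63
Net pay: €3740.00 − €1094.63 = €2645.37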